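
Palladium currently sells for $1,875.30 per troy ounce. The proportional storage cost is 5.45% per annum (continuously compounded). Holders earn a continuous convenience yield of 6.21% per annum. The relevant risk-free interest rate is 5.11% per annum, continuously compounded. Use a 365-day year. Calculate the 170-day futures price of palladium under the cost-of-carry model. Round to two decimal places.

Net carry = r + u − y = 0.0511 + 0.0545 − 0.0621 = 0.0435
F = S·e^((r+u−y)T) = 1875.30 · e^(0.0435 × 170/365) = 1875.30 · e^0.02026027
= 1875.30 × 1.02046690 = $1,913.68 per troy ounce

$1,913.68 per troy ounce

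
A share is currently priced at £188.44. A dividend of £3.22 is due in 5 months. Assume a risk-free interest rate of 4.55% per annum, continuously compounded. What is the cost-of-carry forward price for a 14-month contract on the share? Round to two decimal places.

£195.38

PV(dividends) I = 3.22·e^(−0.0455·5/12)
I = 3.1595
F = (S − I)·e^(rT) = (188.44 − 3.1595) · e^(0.0455·14/12)
= 185.2805 · e^0.053083 = 185.2805 × 1.054517 = £195.38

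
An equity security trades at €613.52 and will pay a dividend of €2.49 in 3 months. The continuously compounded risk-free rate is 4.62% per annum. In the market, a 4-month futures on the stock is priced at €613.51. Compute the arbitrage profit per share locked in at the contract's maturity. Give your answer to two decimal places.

PV(dividends) I = 2.49·e^(−0.0462·3/12) = 2.4614
Fair futures F* = (S − I)·e^(rT) = (613.52 − 2.4614)·e^0.015400 = 611.0586 × 1.015519 = 620.5416
Market €613.51 < fair 620.5416: forward underpriced → reverse cash-and-carry (short the stock, invest proceeds at r, pay the dividends, go long the forward).
Profit at T = |F_mkt − F*| = |613.51 − 620.5416| = €7.03 per share

€7.03 per share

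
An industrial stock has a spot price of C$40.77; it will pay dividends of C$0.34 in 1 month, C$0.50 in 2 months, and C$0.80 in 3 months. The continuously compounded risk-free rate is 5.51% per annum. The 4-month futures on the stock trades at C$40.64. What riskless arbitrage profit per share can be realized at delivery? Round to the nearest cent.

C$0.77 per share

PV(dividends) I = 0.34·e^(−0.0551·1/12) + 0.50·e^(−0.0551·2/12) + 0.80·e^(−0.0551·3/12) = 1.6229
Fair futures F* = (S − I)·e^(rT) = (40.77 − 1.6229)·e^0.018367 = 39.1471 × 1.018537 = 39.8728
Market C$40.64 > fair 39.8728: forward overpriced → cash-and-carry (borrow at r, buy the stock and collect the dividends, short the forward).
Profit at T = |F_mkt − F*| = |40.64 − 39.8728| = C$0.77 per share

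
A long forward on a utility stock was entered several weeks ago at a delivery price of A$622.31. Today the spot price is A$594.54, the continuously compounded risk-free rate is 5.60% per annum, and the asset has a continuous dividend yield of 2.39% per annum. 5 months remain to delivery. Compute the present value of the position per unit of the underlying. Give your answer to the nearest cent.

-A$19.31

Current fair forward for the remaining 5 months: F = S·e^((r − q)·T), (r − q) = 0.0560 − 0.0239 = 0.0321
F = 594.54 · e^(0.0321 × 5/12) = 594.54 × 1.013465 = 602.5455
Value of long forward = (F − K)·e^(−rT) = (602.5455 − 622.31) · e^(−0.0560·5/12)
= -19.7645 × 0.976937 = -19.31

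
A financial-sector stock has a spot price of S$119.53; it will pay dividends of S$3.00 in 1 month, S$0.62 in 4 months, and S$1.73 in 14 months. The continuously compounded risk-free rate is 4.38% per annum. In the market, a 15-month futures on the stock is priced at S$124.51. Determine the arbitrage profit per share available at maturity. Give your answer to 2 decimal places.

S$3.79 per share

PV(dividends) I = 3.00·e^(−0.0438·1/12) + 0.62·e^(−0.0438·4/12) + 1.73·e^(−0.0438·14/12) = 5.2439
Fair futures F* = (S − I)·e^(rT) = (119.53 − 5.2439)·e^0.054750 = 114.2861 × 1.056277 = 120.7178
Market S$124.51 > fair 120.7178: forward overpriced → cash-and-carry (borrow at r, buy the stock and collect the dividends, short the forward).
Profit at T = |F_mkt − F*| = |124.51 − 120.7178| = S$3.79 per share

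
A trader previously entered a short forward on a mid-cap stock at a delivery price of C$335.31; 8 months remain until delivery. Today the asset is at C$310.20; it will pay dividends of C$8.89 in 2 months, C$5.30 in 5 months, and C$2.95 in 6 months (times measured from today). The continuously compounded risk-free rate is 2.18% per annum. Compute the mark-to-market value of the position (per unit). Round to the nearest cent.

PV(remaining dividends) I = 8.89·e^(−0.0218·2/12) + 5.30·e^(−0.0218·5/12) + 2.95·e^(−0.0218·6/12) = 17.0279
Current forward F = (S − I)·e^(rT) = (310.20 − 17.0279)·e^(0.0218·8/12) = 293.1721 × 1.014639 = 297.4638
Value (long) = (F − K)·e^(−rT) = (297.4638 − 335.31) × 0.985572 = -37.3002
Short position value = −(long value) = C$37.30

C$37.30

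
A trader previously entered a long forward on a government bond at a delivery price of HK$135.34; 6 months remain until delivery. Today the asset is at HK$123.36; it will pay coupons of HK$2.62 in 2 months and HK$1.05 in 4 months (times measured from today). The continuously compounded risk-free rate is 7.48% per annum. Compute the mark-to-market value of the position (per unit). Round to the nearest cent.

-HK$10.62

PV(remaining coupons) I = 2.62·e^(−0.0748·2/12) + 1.05·e^(−0.0748·4/12) = 3.6117
Current forward F = (S − I)·e^(rT) = (123.36 − 3.6117)·e^(0.0748·6/12) = 119.7483 × 1.038108 = 124.3117
Value (long) = (F − K)·e^(−rT) = (124.3117 − 135.34) × 0.963291 = -10.6235
Value = -HK$10.62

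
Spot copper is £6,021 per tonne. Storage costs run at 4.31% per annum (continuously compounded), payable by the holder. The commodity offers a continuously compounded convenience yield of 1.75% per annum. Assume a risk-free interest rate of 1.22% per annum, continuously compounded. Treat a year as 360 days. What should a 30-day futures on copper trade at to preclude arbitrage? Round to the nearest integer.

Net carry = r + u − y = 0.0122 + 0.0431 − 0.0175 = 0.0378
F = S·e^((r+u−y)T) = 6021 · e^(0.0378 × 30/360) = 6021 · e^0.003150
= 6021 × 1.003155 = £6,040 per tonne

£6,040 per tonne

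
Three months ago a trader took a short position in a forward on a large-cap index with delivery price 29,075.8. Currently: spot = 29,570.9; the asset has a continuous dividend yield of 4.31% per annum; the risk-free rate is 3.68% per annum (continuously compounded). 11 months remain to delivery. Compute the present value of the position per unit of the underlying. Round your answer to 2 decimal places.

-314.05

Current fair forward for the remaining 11 months: F = S·e^((r − q)·T), (r − q) = 0.0368 − 0.0431 = -0.0063
F = 29570.9 · e^(-0.0063 × 11/12) = 29570.9 × 0.99424164 = 29400.6201
Value of long forward = (F − K)·e^(−rT) = (29400.6201 − 29075.8) · e^(−0.0368·11/12)
= 324.8201 × 0.96682929 = 314.05
Short position value = −(long value) = -314.05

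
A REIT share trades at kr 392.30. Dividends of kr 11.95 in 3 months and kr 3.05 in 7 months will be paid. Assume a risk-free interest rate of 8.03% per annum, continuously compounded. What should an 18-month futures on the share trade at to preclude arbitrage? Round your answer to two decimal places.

kr 426.02

PV(dividends) I = 11.95·e^(−0.0803·3/12) + 3.05·e^(−0.0803·7/12)
I = 11.7125 + 2.9104 = 14.6229
F = (S − I)·e^(rT) = (392.30 − 14.6229) · e^(0.0803·18/12)
= 377.6771 · e^0.120450 = 377.6771 × 1.128004 = kr 426.02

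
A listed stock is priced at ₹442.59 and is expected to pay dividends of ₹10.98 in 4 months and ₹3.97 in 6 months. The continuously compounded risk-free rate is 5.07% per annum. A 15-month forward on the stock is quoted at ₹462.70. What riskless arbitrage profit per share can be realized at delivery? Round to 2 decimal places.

₹6.78 per share

PV(dividends) I = 10.98·e^(−0.0507·4/12) + 3.97·e^(−0.0507·6/12) = 14.6666
Fair forward F* = (S − I)·e^(rT) = (442.59 − 14.6666)·e^0.063375 = 427.9234 × 1.065426 = 455.9207
Market ₹462.70 > fair 455.9207: forward overpriced → cash-and-carry (borrow at r, buy the stock and collect the dividends, short the forward).
Profit at T = |F_mkt − F*| = |462.70 − 455.9207| = ₹6.78 per share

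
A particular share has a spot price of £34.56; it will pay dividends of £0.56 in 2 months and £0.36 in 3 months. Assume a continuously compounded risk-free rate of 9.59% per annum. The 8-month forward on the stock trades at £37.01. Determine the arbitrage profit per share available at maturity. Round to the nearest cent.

£1.13 per share

PV(dividends) I = 0.56·e^(−0.0959·2/12) + 0.36·e^(−0.0959·3/12) = 0.9026
Fair forward F* = (S − I)·e^(rT) = (34.56 − 0.9026)·e^0.063933 = 33.6574 × 1.066021 = 35.8795
Market £37.01 > fair 35.8795: forward overpriced → cash-and-carry (borrow at r, buy the stock and collect the dividends, short the forward).
Profit at T = |F_mkt − F*| = |37.01 − 35.8795| = £1.13 per share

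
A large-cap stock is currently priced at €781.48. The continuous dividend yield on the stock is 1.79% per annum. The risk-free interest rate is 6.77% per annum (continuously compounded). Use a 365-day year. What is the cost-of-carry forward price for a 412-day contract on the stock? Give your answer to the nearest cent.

€826.67

F = S·e^((r − q)T) = 781.48 · e^((0.0677 − 0.0179) × 412/365)
= 781.48 · e^0.056213 = 781.48 × 1.057823
F = €826.67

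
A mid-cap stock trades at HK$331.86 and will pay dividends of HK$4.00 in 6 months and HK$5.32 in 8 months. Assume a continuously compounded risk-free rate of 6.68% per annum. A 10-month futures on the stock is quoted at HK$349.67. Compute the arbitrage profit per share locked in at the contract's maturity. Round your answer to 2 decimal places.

PV(dividends) I = 4.00·e^(−0.0668·6/12) + 5.32·e^(−0.0668·8/12) = 8.9569
Fair futures F* = (S − I)·e^(rT) = (331.86 − 8.9569)·e^0.055667 = 322.9031 × 1.057246 = 341.3880
Market HK$349.67 > fair 341.3880: forward overpriced → cash-and-carry (borrow at r, buy the stock and collect the dividends, short the forward).
Profit at T = |F_mkt − F*| = |349.67 − 341.3880| = HK$8.28 per share

HK$8.28 per share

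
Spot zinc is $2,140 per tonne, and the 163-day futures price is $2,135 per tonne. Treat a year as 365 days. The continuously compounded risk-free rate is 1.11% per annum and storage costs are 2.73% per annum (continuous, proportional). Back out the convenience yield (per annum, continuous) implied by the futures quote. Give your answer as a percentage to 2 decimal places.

4.36%

F = S·e^((r+u−y)T) ⇒ (r+u−y) = ln(F/S)/T
ln(2135/2140) = -0.002339; /T ⇒ -0.005238
y = r + u − ln(F/S)/T = 0.0111 + 0.0273 + 0.005238 = 0.043638
y = 4.36%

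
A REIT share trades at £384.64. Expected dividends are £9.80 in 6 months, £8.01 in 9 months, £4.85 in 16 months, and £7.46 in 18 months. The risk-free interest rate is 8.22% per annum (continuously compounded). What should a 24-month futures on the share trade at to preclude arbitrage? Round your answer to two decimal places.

£420.51

PV(dividends) I = 9.80·e^(−0.0822·6/12) + 8.01·e^(−0.0822·9/12) + 4.85·e^(−0.0822·16/12) + 7.46·e^(−0.0822·18/12)
I = 9.4054 + 7.5311 + 4.3465 + 6.5946 = 27.8776
F = (S − I)·e^(rT) = (384.64 − 27.8776) · e^(0.0822·24/12)
= 356.7624 · e^0.164400 = 356.7624 × 1.178686 = £420.51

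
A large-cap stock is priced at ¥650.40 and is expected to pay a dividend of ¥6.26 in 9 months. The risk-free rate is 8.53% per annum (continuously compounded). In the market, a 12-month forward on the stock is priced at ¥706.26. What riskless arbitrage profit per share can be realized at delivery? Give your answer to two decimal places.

¥4.34 per share

PV(dividends) I = 6.26·e^(−0.0853·9/12) = 5.8721
Fair forward F* = (S − I)·e^(rT) = (650.40 − 5.8721)·e^0.085300 = 644.5279 × 1.089044 = 701.9192
Market ¥706.26 > fair 701.9192: forward overpriced → cash-and-carry (borrow at r, buy the stock and collect the dividends, short the forward).
Profit at T = |F_mkt − F*| = |706.26 − 701.9192| = ¥4.34 per share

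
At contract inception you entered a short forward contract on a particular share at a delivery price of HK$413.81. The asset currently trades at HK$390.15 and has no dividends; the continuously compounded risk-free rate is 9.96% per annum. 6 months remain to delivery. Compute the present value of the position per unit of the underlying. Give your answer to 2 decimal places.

Current fair forward for the remaining 6 months: F = S·e^(r·T), r = 0.0996
F = 390.15 · e^(0.0996 × 6/12) = 390.15 × 1.051061 = 410.0714
Value of long forward = (F − K)·e^(−rT) = (410.0714 − 413.81) · e^(−0.0996·6/12)
= -3.7386 × 0.951420 = -3.56
Short position value = −(long value) = HK$3.56

HK$3.56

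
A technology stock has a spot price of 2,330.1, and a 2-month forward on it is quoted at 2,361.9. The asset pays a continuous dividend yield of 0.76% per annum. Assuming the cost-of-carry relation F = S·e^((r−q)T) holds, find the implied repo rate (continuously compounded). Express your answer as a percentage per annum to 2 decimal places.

From F = S·e^((r−q)T): (r − q) = ln(F/S)/T
ln(2361.9/2330.1) = ln(1.013647) = 0.013555
(r − q) = 0.013555 / (2/12) = 0.081330
r = ln(F/S)/T + q = 0.081330 + 0.0076 = 0.088930
r = 8.89%

8.89%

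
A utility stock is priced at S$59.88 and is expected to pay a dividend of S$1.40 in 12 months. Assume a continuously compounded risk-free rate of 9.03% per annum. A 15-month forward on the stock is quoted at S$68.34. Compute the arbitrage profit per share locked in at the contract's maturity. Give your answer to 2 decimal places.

S$2.74 per share

PV(dividends) I = 1.40·e^(−0.0903·12/12) = 1.2791
Fair forward F* = (S − I)·e^(rT) = (59.88 − 1.2791)·e^0.112875 = 58.6009 × 1.119492 = 65.6032
Market S$68.34 > fair 65.6032: forward overpriced → cash-and-carry (borrow at r, buy the stock and collect the dividends, short the forward).
Profit at T = |F_mkt − F*| = |68.34 − 65.6032| = S$2.74 per share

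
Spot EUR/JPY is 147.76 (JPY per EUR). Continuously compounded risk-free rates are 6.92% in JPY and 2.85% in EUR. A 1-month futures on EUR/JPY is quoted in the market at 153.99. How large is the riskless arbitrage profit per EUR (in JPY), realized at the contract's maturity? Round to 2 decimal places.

Fair futures: F* = S·e^(carry·T), with carry = (r_JPY − r_EUR) = 0.0692 − 0.0285 = 0.0407
F* = 147.76 · e^(0.0407 × 1/12) = 147.76 · e^0.003392 = 147.76 × 1.003398 = 148.2621
Market 153.99 > fair 148.2621: forward overpriced → cash-and-carry (buy spot, short the forward).
At maturity, profit = |F_mkt − F*| = |153.99 − 148.2621| = 5.73 per EUR (in JPY)

5.73 per EUR (in JPY)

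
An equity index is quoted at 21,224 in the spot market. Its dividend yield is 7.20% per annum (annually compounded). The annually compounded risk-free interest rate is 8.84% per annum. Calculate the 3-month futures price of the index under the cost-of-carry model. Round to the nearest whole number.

21,305

F = S · (1+r)^T / (1+q)^T
= 21224 × 1.021403 / 1.017533 = 21224 × 1.003803
F = 21,305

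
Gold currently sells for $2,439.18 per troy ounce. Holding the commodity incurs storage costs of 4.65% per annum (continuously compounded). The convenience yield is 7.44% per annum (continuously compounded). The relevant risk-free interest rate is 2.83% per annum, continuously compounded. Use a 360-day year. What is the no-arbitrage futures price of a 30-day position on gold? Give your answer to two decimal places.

Net carry = r + u − y = 0.0283 + 0.0465 − 0.0744 = 0.0004
F = S·e^((r+u−y)T) = 2439.18 · e^(0.0004 × 30/360) = 2439.18 · e^0.00003333
= 2439.18 × 1.00003333 = $2,439.26 per troy ounce

$2,439.26 per troy ounce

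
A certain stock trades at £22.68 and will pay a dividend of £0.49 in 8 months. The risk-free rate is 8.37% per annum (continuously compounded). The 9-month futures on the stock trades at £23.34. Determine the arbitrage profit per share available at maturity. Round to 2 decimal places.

£0.32 per share

PV(dividends) I = 0.49·e^(−0.0837·8/12) = 0.4634
Fair futures F* = (S − I)·e^(rT) = (22.68 − 0.4634)·e^0.062775 = 22.2166 × 1.064787 = 23.6559
Market £23.34 < fair 23.6559: forward underpriced → reverse cash-and-carry (short the stock, invest proceeds at r, pay the dividends, go long the forward).
Profit at T = |F_mkt − F*| = |23.34 − 23.6559| = £0.32 per share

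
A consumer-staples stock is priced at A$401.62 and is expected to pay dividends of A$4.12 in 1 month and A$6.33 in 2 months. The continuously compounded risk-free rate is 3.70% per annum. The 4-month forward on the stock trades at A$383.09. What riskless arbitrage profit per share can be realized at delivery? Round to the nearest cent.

PV(dividends) I = 4.12·e^(−0.0370·1/12) + 6.33·e^(−0.0370·2/12) = 10.3984
Fair forward F* = (S − I)·e^(rT) = (401.62 − 10.3984)·e^0.012333 = 391.2216 × 1.012409 = 396.0763
Market A$383.09 < fair 396.0763: forward underpriced → reverse cash-and-carry (short the stock, invest proceeds at r, pay the dividends, go long the forward).
Profit at T = |F_mkt − F*| = |383.09 − 396.0763| = A$12.99 per share

A$12.99 per share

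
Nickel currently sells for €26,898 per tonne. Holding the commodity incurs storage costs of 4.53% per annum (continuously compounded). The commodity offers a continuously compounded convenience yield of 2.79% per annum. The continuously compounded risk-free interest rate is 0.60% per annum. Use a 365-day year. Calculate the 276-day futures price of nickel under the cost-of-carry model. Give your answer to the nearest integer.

Net carry = r + u − y = 0.0060 + 0.0453 − 0.0279 = 0.0234
F = S·e^((r+u−y)T) = 26898 · e^(0.0234 × 276/365) = 26898 · e^0.017694
= 26898 × 1.017851 = €27,378 per tonne

€27,378 per tonne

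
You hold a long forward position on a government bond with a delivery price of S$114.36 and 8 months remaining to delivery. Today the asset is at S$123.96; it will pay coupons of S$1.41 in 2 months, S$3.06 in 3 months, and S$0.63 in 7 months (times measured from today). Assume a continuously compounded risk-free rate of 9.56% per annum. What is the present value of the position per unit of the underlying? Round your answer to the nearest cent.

PV(remaining coupons) I = 1.41·e^(−0.0956·2/12) + 3.06·e^(−0.0956·3/12) + 0.63·e^(−0.0956·7/12) = 4.9713
Current forward F = (S − I)·e^(rT) = (123.96 − 4.9713)·e^(0.0956·8/12) = 118.9887 × 1.065808 = 126.8191
Value (long) = (F − K)·e^(−rT) = (126.8191 − 114.36) × 0.938255 = 11.6898
Value = S$11.69

S$11.69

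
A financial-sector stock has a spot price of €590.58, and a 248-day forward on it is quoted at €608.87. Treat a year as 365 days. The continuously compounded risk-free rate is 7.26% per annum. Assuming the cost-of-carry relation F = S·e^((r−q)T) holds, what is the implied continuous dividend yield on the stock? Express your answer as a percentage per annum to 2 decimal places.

2.77%

From F = S·e^((r−q)T): (r − q) = ln(F/S)/T
ln(608.87/590.58) = ln(1.030970) = 0.030500
(r − q) = 0.030500 / (248/365) = 0.044889
q = r − ln(F/S)/T = 0.0726 − 0.044889 = 0.027711
q = 2.77%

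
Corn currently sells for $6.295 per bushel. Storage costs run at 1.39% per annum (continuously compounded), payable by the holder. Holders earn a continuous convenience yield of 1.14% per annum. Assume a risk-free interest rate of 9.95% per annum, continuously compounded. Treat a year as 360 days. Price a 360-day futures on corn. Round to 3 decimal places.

Net carry = r + u − y = 0.0995 + 0.0139 − 0.0114 = 0.1020
F = S·e^((r+u−y)T) = 6.295 · e^(0.1020 × 360/360) = 6.295 · e^0.102000
= 6.295 × 1.107383 = $6.971 per bushel

$6.971 per bushel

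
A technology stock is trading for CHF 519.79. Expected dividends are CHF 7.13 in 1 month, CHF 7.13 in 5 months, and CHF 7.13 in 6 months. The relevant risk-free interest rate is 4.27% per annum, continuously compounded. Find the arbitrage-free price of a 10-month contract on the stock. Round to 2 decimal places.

PV(dividends) I = 7.13·e^(−0.0427·1/12) + 7.13·e^(−0.0427·5/12) + 7.13·e^(−0.0427·6/12)
I = 7.1047 + 7.0043 + 6.9794 = 21.0884
F = (S − I)·e^(rT) = (519.79 − 21.0884) · e^(0.0427·10/12)
= 498.7016 · e^0.035583 = 498.7016 × 1.036224 = CHF 516.77

CHF 516.77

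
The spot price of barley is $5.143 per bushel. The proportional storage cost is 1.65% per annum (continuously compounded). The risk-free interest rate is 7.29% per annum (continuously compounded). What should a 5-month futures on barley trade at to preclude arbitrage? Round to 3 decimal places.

Net carry = r + u − y = 0.0729 + 0.0165 − 0.0000 = 0.0894
F = S·e^((r+u−y)T) = 5.143 · e^(0.0894 × 5/12) = 5.143 · e^0.037250
= 5.143 × 1.037952 = $5.338 per bushel

$5.338 per bushel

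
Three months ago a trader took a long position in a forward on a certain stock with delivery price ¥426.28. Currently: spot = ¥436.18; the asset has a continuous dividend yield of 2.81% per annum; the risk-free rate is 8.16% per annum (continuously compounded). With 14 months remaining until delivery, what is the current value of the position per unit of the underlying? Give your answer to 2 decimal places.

¥34.54

Current fair forward for the remaining 14 months: F = S·e^((r − q)·T), (r − q) = 0.0816 − 0.0281 = 0.0535
F = 436.18 · e^(0.0535 × 14/12) = 436.18 × 1.064406 = 464.2726
Value of long forward = (F − K)·e^(−rT) = (464.2726 − 426.28) · e^(−0.0816·14/12)
= 37.9926 × 0.909191 = 34.54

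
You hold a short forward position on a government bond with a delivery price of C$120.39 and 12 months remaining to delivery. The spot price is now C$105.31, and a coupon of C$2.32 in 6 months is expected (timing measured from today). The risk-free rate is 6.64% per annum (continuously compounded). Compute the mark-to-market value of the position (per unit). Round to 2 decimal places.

PV(remaining coupons) I = 2.32·e^(−0.0664·6/12) = 2.2442
Current forward F = (S − I)·e^(rT) = (105.31 − 2.2442)·e^(0.0664·12/12) = 103.0658 × 1.068654 = 110.1417
Value (long) = (F − K)·e^(−rT) = (110.1417 − 120.39) × 0.935756 = -9.5899
Short position value = −(long value) = C$9.59

C$9.59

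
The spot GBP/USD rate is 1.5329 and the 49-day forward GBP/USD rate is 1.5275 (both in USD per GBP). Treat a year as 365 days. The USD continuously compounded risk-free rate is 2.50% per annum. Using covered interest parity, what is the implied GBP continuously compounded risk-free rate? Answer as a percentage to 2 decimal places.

F = S·e^((r_USD − r_GBP)T) ⇒ r_GBP = r_USD − ln(F/S)/T
ln(1.5275/1.5329) = -0.003529; /(49/365) = -0.026287
r_GBP = 0.0250 + 0.026287 = 0.051287
r_GBP = 5.13%

5.13%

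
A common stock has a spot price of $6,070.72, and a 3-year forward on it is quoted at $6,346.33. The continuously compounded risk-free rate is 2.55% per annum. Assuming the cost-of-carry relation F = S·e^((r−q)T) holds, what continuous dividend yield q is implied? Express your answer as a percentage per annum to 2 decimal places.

From F = S·e^((r−q)T): (r − q) = ln(F/S)/T
ln(6346.33/6070.72) = ln(1.045400) = 0.044400
(r − q) = 0.044400 / (3) = 0.014800
q = r − ln(F/S)/T = 0.0255 − 0.014800 = 0.010700
q = 1.07%

1.07%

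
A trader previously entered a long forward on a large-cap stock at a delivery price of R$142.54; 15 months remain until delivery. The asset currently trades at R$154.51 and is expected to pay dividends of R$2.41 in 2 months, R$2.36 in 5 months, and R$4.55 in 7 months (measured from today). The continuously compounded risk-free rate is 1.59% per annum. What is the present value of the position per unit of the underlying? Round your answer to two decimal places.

R$5.52

PV(remaining dividends) I = 2.41·e^(−0.0159·2/12) + 2.36·e^(−0.0159·5/12) + 4.55·e^(−0.0159·7/12) = 9.2560
Current forward F = (S − I)·e^(rT) = (154.51 − 9.2560)·e^(0.0159·15/12) = 145.2540 × 1.020074 = 148.1698
Value (long) = (F − K)·e^(−rT) = (148.1698 − 142.54) × 0.980321 = 5.5190
Value = R$5.52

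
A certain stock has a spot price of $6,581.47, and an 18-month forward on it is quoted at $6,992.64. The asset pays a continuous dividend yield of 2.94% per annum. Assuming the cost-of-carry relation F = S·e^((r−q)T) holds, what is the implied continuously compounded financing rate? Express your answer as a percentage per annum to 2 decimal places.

From F = S·e^((r−q)T): (r − q) = ln(F/S)/T
ln(6992.64/6581.47) = ln(1.062474) = 0.060600
(r − q) = 0.060600 / (18/12) = 0.040400
r = ln(F/S)/T + q = 0.040400 + 0.0294 = 0.069800
r = 6.98%

6.98%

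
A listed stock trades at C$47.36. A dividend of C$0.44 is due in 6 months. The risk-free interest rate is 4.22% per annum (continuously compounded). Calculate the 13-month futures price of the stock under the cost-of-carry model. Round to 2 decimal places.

C$49.12

PV(dividends) I = 0.44·e^(−0.0422·6/12)
I = 0.4308
F = (S − I)·e^(rT) = (47.36 − 0.4308) · e^(0.0422·13/12)
= 46.9292 · e^0.045717 = 46.9292 × 1.046778 = C$49.12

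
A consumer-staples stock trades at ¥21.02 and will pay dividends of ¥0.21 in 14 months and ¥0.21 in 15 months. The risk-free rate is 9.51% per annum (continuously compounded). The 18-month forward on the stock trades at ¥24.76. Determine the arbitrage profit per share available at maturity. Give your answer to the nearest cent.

PV(dividends) I = 0.21·e^(−0.0951·14/12) + 0.21·e^(−0.0951·15/12) = 0.3744
Fair forward F* = (S − I)·e^(rT) = (21.02 − 0.3744)·e^0.142650 = 20.6456 × 1.153326 = 23.8111
Market ¥24.76 > fair 23.8111: forward overpriced → cash-and-carry (borrow at r, buy the stock and collect the dividends, short the forward).
Profit at T = |F_mkt − F*| = |24.76 − 23.8111| = ¥0.95 per share

¥0.95 per share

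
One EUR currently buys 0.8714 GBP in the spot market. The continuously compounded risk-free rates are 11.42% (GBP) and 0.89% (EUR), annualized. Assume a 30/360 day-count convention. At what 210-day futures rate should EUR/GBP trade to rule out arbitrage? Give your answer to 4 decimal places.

F = S·e^((r_GBP − r_EUR)T) = 0.8714 · e^((0.1142 − 0.0089) × 210/360)
= 0.8714 · e^0.061425 = 0.8714 × 1.063351
F = 0.9266 GBP per EUR

0.9266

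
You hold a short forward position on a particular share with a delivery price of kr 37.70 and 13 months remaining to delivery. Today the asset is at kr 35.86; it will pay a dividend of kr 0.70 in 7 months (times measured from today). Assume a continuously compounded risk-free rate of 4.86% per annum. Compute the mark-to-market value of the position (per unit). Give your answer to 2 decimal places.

kr 0.59

PV(remaining dividends) I = 0.70·e^(−0.0486·7/12) = 0.6804
Current forward F = (S − I)·e^(rT) = (35.86 − 0.6804)·e^(0.0486·13/12) = 35.1796 × 1.054061 = 37.0814
Value (long) = (F − K)·e^(−rT) = (37.0814 − 37.70) × 0.948712 = -0.5869
Short position value = −(long value) = kr 0.59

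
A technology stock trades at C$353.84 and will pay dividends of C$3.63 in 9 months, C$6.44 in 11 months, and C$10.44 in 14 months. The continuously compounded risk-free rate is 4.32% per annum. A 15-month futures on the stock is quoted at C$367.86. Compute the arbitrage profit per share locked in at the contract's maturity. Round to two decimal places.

PV(dividends) I = 3.63·e^(−0.0432·9/12) + 6.44·e^(−0.0432·11/12) + 10.44·e^(−0.0432·14/12) = 19.6311
Fair futures F* = (S − I)·e^(rT) = (353.84 − 19.6311)·e^0.054000 = 334.2089 × 1.055485 = 352.7525
Market C$367.86 > fair 352.7525: forward overpriced → cash-and-carry (borrow at r, buy the stock and collect the dividends, short the forward).
Profit at T = |F_mkt − F*| = |367.86 − 352.7525| = C$15.11 per share

C$15.11 per share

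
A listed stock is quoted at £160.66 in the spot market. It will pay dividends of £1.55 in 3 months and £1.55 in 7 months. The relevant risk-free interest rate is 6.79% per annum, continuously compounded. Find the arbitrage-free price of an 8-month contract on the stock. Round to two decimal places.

£164.95

PV(dividends) I = 1.55·e^(−0.0679·3/12) + 1.55·e^(−0.0679·7/12)
I = 1.5239 + 1.4898 = 3.0137
F = (S − I)·e^(rT) = (160.66 − 3.0137) · e^(0.0679·8/12)
= 157.6463 · e^0.045267 = 157.6463 × 1.046307 = £164.95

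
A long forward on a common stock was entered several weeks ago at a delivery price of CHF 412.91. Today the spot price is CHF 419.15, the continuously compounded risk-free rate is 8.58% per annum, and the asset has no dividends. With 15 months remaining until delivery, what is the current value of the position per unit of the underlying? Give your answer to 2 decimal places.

CHF 48.23

Current fair forward for the remaining 15 months: F = S·e^(r·T), r = 0.0858
F = 419.15 · e^(0.0858 × 15/12) = 419.15 × 1.113213 = 466.6032
Value of long forward = (F − K)·e^(−rT) = (466.6032 − 412.91) · e^(−0.0858·15/12)
= 53.6932 × 0.898301 = 48.23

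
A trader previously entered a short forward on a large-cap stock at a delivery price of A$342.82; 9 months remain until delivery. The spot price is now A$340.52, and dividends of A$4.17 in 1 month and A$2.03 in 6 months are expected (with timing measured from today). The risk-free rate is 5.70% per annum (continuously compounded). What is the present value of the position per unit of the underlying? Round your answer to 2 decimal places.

-A$5.92

PV(remaining dividends) I = 4.17·e^(−0.0570·1/12) + 2.03·e^(−0.0570·6/12) = 6.1232
Current forward F = (S − I)·e^(rT) = (340.52 − 6.1232)·e^(0.0570·9/12) = 334.3968 × 1.043677 = 349.0022
Value (long) = (F − K)·e^(−rT) = (349.0022 − 342.82) × 0.958151 = 5.9235
Short position value = −(long value) = -A$5.92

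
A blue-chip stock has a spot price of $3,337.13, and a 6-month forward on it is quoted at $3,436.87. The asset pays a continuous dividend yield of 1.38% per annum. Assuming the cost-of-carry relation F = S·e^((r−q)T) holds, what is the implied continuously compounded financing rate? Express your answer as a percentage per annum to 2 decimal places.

7.27%

From F = S·e^((r−q)T): (r − q) = ln(F/S)/T
ln(3436.87/3337.13) = ln(1.029888) = 0.029450
(r − q) = 0.029450 / (6/12) = 0.058900
r = ln(F/S)/T + q = 0.058900 + 0.0138 = 0.072700
r = 7.27%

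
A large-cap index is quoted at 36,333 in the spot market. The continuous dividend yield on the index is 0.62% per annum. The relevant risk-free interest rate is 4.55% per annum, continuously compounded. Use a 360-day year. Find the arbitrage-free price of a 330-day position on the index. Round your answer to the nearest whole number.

F = S·e^((r − q)T) = 36333 · e^((0.0455 − 0.0062) × 330/360)
= 36333 · e^0.036025 = 36333 × 1.036682
F = 37,666

37,666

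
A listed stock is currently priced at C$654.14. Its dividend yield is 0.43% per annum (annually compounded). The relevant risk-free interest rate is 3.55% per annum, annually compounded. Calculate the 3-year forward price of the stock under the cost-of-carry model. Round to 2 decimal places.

C$717.02

F = S · (1+r)^T / (1+q)^T
= 654.14 × 1.110325 / 1.012956 = 654.14 × 1.096124
F = C$717.02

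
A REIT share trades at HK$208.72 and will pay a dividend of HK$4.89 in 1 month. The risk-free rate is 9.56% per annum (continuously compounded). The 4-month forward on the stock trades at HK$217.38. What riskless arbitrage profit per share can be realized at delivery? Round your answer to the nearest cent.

HK$6.91 per share

PV(dividends) I = 4.89·e^(−0.0956·1/12) = 4.8512
Fair forward F* = (S − I)·e^(rT) = (208.72 − 4.8512)·e^0.031867 = 203.8688 × 1.032380 = 210.4701
Market HK$217.38 > fair 210.4701: forward overpriced → cash-and-carry (borrow at r, buy the stock and collect the dividends, short the forward).
Profit at T = |F_mkt − F*| = |217.38 − 210.4701| = HK$6.91 per share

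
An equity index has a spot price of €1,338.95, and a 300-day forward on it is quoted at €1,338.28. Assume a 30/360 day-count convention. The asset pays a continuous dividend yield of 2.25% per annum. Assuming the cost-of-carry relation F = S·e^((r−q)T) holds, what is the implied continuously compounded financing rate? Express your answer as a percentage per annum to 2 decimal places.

From F = S·e^((r−q)T): (r − q) = ln(F/S)/T
ln(1338.28/1338.95) = ln(0.999500) = -0.000500
(r − q) = -0.000500 / (300/360) = -0.000600
r = ln(F/S)/T + q = -0.000600 + 0.0225 = 0.021900
r = 2.19%

2.19%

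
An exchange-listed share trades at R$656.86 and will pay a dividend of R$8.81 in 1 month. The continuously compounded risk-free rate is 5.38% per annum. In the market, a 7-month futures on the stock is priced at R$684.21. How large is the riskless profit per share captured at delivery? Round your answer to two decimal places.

PV(dividends) I = 8.81·e^(−0.0538·1/12) = 8.7706
Fair futures F* = (S − I)·e^(rT) = (656.86 − 8.7706)·e^0.031383 = 648.0894 × 1.031881 = 668.7511
Market R$684.21 > fair 668.7511: forward overpriced → cash-and-carry (borrow at r, buy the stock and collect the dividends, short the forward).
Profit at T = |F_mkt − F*| = |684.21 − 668.7511| = R$15.46 per share

R$15.46 per share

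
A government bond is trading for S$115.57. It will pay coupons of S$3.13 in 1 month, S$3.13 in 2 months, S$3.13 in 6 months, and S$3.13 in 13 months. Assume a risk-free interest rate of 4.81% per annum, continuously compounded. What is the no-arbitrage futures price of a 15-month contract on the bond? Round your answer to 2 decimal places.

PV(coupons) I = 3.13·e^(−0.0481·1/12) + 3.13·e^(−0.0481·2/12) + 3.13·e^(−0.0481·6/12) + 3.13·e^(−0.0481·13/12)
I = 3.1175 + 3.1050 + 3.0556 + 2.9711 = 12.2492
F = (S − I)·e^(rT) = (115.57 − 12.2492) · e^(0.0481·15/12)
= 103.3208 · e^0.060125 = 103.3208 × 1.061969 = S$109.72

S$109.72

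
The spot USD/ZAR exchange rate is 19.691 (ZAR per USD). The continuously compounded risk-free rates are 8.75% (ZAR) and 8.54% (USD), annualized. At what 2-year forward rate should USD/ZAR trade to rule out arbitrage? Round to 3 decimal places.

F = S·e^((r_ZAR − r_USD)T) = 19.691 · e^((0.0875 − 0.0854) × 2)
= 19.691 · e^0.004200 = 19.691 × 1.004209
F = 19.774 ZAR per USD

19.774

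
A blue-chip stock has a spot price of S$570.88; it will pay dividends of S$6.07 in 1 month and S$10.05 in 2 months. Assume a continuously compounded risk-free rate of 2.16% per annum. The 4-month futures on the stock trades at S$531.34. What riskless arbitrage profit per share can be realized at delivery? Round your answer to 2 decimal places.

PV(dividends) I = 6.07·e^(−0.0216·1/12) + 10.05·e^(−0.0216·2/12) = 16.0730
Fair futures F* = (S − I)·e^(rT) = (570.88 − 16.0730)·e^0.007200 = 554.8070 × 1.007226 = 558.8160
Market S$531.34 < fair 558.8160: forward underpriced → reverse cash-and-carry (short the stock, invest proceeds at r, pay the dividends, go long the forward).
Profit at T = |F_mkt − F*| = |531.34 − 558.8160| = S$27.48 per share

S$27.48 per share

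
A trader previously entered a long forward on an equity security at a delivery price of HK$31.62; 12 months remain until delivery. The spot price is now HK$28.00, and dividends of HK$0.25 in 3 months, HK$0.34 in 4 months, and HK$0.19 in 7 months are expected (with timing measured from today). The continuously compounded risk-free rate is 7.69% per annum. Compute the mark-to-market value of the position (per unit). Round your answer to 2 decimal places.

-HK$2.04

PV(remaining dividends) I = 0.25·e^(−0.0769·3/12) + 0.34·e^(−0.0769·4/12) + 0.19·e^(−0.0769·7/12) = 0.7583
Current forward F = (S − I)·e^(rT) = (28.00 − 0.7583)·e^(0.0769·12/12) = 27.2417 × 1.079934 = 29.4192
Value (long) = (F − K)·e^(−rT) = (29.4192 − 31.62) × 0.925982 = -2.0379
Value = -HK$2.04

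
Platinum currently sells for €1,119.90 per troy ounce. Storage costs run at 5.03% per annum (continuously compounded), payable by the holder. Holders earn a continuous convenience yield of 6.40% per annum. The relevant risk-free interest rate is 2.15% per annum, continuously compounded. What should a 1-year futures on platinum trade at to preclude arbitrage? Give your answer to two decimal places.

Net carry = r + u − y = 0.0215 + 0.0503 − 0.0640 = 0.0078
F = S·e^((r+u−y)T) = 1119.90 · e^(0.0078 × 1) = 1119.90 · e^0.00780000
= 1119.90 × 1.00783050 = €1,128.67 per troy ounce

€1,128.67 per troy ounce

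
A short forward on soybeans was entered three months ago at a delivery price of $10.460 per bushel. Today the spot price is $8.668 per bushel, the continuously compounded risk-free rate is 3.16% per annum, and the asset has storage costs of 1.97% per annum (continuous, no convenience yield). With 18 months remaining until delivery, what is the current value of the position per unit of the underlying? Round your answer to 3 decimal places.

$1.048 per bushel

Current fair forward for the remaining 18 months: F = S·e^((r + u)·T), (r + u) = 0.0316 + 0.0197 = 0.0513
F = 8.668 · e^(0.0513 × 18/12) = 8.668 × 1.079988 = 9.3613
Value of long forward = (F − K)·e^(−rT) = (9.3613 − 10.460) · e^(−0.0316·18/12)
= -1.0987 × 0.953706 = -1.048
Short position value = −(long value) = $1.048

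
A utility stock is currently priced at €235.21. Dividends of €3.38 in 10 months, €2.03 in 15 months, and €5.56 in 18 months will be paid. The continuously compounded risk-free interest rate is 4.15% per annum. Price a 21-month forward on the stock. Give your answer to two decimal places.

PV(dividends) I = 3.38·e^(−0.0415·10/12) + 2.03·e^(−0.0415·15/12) + 5.56·e^(−0.0415·18/12)
I = 3.2651 + 1.9274 + 5.2244 = 10.4169
F = (S − I)·e^(rT) = (235.21 − 10.4169) · e^(0.0415·21/12)
= 224.7931 · e^0.072625 = 224.7931 × 1.075327 = €241.73

€241.73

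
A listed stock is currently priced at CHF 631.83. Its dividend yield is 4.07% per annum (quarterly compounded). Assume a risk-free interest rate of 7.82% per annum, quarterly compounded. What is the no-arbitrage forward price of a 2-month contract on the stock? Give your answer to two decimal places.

F = S · (1+r/4)^(4T) / (1+q/4)^(4T)
= 631.83 × 1.012991 / 1.006772 = 631.83 × 1.006177
F = CHF 635.73

CHF 635.73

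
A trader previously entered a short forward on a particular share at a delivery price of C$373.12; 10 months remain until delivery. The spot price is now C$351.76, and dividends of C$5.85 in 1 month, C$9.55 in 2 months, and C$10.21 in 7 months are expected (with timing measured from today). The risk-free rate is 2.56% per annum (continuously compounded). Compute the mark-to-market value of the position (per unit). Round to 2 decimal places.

PV(remaining dividends) I = 5.85·e^(−0.0256·1/12) + 9.55·e^(−0.0256·2/12) + 10.21·e^(−0.0256·7/12) = 25.4055
Current forward F = (S − I)·e^(rT) = (351.76 − 25.4055)·e^(0.0256·10/12) = 326.3545 × 1.021563 = 333.3917
Value (long) = (F − K)·e^(−rT) = (333.3917 − 373.12) × 0.978893 = -38.8898
Short position value = −(long value) = C$38.89

C$38.89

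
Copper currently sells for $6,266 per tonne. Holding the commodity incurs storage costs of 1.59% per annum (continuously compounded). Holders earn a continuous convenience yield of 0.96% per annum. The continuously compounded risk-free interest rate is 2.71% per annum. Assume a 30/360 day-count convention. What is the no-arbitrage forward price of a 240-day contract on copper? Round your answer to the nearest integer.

Net carry = r + u − y = 0.0271 + 0.0159 − 0.0096 = 0.0334
F = S·e^((r+u−y)T) = 6266 · e^(0.0334 × 240/360) = 6266 · e^0.022267
= 6266 × 1.022517 = $6,407 per tonne

$6,407 per tonne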